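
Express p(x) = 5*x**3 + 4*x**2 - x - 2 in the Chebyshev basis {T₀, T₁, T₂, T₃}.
(11/4)T₁ + (2)T₂ + (5/4)T₃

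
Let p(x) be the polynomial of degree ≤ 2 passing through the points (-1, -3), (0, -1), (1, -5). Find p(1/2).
-9/4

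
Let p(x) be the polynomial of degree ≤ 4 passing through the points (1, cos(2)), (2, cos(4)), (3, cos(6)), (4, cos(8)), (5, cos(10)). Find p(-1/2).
1155*cos(2)/128 + 315*cos(10)/128 - 385*cos(8)/32 - 693*cos(4)/32 + 1485*cos(6)/64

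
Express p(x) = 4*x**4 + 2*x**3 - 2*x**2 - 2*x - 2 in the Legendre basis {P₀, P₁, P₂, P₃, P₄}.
(-28/15)P₀ + (-4/5)P₁ + (20/21)P₂ + (4/5)P₃ + (32/35)P₄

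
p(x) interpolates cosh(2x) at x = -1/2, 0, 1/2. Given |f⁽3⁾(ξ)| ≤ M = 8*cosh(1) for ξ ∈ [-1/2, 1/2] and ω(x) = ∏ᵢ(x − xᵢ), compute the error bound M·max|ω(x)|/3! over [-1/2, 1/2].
sqrt(3)*cosh(1)/27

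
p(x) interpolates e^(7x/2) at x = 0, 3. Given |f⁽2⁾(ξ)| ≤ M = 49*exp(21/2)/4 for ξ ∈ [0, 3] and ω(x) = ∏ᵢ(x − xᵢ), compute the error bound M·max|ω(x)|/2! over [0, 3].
441*exp(21/2)/32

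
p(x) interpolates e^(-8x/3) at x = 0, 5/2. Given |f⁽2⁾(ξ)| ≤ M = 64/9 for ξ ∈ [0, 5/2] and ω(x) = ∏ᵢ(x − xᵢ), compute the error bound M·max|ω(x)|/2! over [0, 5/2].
50/9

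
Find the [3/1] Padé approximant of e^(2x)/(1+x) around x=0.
(1 - 2*x**3/3)/(1 - x)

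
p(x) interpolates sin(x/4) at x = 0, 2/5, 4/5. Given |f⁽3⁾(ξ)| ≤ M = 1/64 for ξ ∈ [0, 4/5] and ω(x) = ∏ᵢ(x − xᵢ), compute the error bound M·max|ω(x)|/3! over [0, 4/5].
sqrt(3)/27000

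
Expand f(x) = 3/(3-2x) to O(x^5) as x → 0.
1 + 2*x/3 + 4*x**2/9 + 8*x**3/27 + 16*x**4/81 + O(x**5)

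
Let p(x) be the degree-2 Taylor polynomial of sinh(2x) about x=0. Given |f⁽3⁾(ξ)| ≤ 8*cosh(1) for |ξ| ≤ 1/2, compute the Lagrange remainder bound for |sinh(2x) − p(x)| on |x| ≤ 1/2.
cosh(1)/6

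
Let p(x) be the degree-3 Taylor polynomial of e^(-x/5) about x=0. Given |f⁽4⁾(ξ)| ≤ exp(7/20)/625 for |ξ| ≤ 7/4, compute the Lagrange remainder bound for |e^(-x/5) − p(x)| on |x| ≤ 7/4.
2401*exp(7/20)/3840000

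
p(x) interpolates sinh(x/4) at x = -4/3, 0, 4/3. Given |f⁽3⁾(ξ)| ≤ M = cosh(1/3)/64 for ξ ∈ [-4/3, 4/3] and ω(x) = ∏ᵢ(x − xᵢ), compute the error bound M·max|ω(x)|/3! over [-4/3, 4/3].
sqrt(3)*cosh(1/3)/729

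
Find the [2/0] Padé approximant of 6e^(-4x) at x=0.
48*x**2 - 24*x + 6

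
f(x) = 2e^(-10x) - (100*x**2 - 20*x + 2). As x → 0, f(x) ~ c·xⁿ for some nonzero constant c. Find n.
3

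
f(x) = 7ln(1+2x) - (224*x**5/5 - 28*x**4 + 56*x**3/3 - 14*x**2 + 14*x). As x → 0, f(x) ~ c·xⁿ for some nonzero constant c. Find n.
6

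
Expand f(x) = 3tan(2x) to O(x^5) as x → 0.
6*x + 8*x**3 + O(x**5)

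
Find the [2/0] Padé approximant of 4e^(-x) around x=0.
2*x**2 - 4*x + 4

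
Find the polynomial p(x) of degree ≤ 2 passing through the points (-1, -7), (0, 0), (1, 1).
-3*x**2 + 4*x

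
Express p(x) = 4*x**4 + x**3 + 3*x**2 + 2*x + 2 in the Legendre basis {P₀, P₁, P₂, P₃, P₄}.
(19/5)P₀ + (13/5)P₁ + (30/7)P₂ + (2/5)P₃ + (32/35)P₄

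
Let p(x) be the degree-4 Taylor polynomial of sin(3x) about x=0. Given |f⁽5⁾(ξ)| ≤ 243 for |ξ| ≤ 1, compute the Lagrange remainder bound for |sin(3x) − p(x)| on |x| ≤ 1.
81/40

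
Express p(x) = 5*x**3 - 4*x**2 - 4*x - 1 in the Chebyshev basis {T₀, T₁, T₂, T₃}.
(-3)T₀ + (-1/4)T₁ + (-2)T₂ + (5/4)T₃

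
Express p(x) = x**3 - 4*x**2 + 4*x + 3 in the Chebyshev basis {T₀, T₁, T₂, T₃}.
T₀ + (19/4)T₁ + (-2)T₂ + (1/4)T₃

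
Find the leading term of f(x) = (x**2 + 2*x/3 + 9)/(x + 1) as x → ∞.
x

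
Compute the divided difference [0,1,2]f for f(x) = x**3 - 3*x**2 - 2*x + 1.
0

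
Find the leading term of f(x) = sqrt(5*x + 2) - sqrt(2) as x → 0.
5*sqrt(2)*x/4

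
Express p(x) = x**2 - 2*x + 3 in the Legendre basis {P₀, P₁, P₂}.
(10/3)P₀ + (-2)P₁ + (2/3)P₂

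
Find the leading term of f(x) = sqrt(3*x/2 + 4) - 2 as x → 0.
3*x/8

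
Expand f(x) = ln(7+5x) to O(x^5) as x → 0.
log(7) + 5*x/7 - 25*x**2/98 + 125*x**3/1029 - 625*x**4/9604 + O(x**5)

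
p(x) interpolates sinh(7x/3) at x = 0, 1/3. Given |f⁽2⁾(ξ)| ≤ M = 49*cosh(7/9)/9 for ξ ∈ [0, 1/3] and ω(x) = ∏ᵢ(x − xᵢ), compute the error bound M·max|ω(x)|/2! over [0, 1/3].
49*cosh(7/9)/648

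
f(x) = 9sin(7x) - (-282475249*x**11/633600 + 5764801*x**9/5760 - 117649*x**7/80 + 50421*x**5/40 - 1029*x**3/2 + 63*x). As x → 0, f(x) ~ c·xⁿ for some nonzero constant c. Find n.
13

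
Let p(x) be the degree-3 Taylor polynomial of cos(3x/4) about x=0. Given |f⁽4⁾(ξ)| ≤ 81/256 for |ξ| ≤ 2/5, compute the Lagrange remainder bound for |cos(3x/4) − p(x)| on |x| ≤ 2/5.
27/80000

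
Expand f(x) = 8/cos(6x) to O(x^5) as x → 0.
8 + 144*x**2 + 2160*x**4 + O(x**5)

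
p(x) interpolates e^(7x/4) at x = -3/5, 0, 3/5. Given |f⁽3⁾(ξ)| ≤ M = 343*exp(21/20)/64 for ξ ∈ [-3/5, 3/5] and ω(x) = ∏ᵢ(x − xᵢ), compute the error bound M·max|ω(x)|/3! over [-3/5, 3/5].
343*sqrt(3)*exp(21/20)/8000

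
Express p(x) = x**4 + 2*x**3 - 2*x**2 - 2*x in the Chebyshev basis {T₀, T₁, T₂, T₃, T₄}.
(-5/8)T₀ + (-1/2)T₁ + (-1/2)T₂ + (1/2)T₃ + (1/8)T₄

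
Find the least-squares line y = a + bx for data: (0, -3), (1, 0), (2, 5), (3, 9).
a = -17/5, b = 41/10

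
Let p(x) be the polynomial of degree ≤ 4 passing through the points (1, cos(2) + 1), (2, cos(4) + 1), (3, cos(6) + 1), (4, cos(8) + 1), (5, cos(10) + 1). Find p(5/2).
15*cos(4)/32 + 3*cos(10)/128 - 5*cos(2)/128 - 5*cos(8)/32 + 45*cos(6)/64 + 1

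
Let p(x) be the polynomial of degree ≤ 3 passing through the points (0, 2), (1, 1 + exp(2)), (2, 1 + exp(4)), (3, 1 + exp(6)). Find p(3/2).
-exp(6)/16 + 15/16 + 9*exp(2)/16 + 9*exp(4)/16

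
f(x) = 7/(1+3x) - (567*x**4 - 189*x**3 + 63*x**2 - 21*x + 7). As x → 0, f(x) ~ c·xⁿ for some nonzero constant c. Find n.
5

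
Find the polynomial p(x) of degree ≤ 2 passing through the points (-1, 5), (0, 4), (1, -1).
-2*x**2 - 3*x + 4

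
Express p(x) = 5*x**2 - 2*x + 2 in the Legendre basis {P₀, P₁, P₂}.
(11/3)P₀ + (-2)P₁ + (10/3)P₂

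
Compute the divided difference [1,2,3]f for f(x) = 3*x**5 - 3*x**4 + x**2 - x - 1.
196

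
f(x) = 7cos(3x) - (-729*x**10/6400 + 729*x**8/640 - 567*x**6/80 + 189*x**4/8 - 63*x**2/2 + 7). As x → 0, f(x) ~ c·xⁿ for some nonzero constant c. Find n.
12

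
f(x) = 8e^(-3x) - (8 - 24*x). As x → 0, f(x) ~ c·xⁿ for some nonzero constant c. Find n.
2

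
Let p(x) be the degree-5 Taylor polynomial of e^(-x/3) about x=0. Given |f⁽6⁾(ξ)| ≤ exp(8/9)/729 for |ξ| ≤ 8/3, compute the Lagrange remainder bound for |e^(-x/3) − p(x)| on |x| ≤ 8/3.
16384*exp(8/9)/23914845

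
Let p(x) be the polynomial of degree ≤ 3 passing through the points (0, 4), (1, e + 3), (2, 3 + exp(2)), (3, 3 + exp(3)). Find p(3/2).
-exp(3)/16 + 9*e/16 + 47/16 + 9*exp(2)/16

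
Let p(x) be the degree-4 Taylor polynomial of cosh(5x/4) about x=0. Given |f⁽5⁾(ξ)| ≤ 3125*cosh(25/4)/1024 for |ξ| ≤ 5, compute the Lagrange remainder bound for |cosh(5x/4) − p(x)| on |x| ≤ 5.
1953125*cosh(25/4)/24576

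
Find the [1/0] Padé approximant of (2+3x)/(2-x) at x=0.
2*x + 1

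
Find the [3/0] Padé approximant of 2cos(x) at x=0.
2 - x**2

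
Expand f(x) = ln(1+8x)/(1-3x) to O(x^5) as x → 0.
8*x - 8*x**2 + 440*x**3/3 - 584*x**4 + O(x**5)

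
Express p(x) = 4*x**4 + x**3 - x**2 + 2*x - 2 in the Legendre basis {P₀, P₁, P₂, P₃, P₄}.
(-23/15)P₀ + (13/5)P₁ + (34/21)P₂ + (2/5)P₃ + (32/35)P₄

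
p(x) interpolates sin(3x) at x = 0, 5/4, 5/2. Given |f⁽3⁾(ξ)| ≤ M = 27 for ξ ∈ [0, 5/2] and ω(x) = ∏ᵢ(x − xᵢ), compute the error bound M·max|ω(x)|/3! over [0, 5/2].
125*sqrt(3)/64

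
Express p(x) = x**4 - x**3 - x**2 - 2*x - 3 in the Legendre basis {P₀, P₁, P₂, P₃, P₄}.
(-47/15)P₀ + (-13/5)P₁ + (-2/21)P₂ + (-2/5)P₃ + (8/35)P₄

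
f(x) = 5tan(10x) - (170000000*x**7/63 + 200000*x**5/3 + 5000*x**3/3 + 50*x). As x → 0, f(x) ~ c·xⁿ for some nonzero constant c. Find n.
9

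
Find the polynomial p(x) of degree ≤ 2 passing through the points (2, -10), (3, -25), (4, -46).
2 - 3*x**2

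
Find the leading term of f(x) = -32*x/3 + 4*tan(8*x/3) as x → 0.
2048*x**3/81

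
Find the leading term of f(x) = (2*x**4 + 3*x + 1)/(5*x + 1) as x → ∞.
2*x**3/5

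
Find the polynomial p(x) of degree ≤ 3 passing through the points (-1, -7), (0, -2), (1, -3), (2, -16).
-x**3 - 3*x**2 + 3*x - 2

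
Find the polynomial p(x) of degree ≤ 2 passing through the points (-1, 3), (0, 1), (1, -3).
-x**2 - 3*x + 1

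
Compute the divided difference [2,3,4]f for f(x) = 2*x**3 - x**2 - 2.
17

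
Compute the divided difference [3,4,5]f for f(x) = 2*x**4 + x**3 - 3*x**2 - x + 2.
203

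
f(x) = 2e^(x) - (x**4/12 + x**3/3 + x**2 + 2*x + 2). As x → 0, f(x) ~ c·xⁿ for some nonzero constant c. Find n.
5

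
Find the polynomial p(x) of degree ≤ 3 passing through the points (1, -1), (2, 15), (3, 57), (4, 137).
2*x**3 + x**2 - x - 3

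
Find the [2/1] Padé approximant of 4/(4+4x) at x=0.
1/(x + 1)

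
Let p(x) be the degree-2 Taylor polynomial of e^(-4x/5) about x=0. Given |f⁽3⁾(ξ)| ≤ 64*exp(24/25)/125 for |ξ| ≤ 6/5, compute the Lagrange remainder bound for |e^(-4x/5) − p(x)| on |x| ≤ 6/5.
2304*exp(24/25)/15625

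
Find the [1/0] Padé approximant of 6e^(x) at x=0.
6*x + 6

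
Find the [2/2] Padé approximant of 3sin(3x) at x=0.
9*x/(3*x**2/2 + 1)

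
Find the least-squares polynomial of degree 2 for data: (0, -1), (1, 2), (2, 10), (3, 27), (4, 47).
-37/35 + (-13/70)x + (43/14)x²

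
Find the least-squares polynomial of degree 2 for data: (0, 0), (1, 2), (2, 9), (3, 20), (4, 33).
-2/7 + (34/35)x + (13/7)x²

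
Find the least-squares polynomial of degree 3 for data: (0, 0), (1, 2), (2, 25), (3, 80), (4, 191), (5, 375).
-37/126 + (589/756)x + (-131/252)x² + (83/27)x³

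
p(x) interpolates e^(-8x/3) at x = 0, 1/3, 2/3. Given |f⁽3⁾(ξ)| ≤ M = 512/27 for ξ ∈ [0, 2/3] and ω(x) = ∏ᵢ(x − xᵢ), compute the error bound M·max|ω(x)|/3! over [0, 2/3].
512*sqrt(3)/19683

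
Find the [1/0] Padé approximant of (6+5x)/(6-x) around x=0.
x + 1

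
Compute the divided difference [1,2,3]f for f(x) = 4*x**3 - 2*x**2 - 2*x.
22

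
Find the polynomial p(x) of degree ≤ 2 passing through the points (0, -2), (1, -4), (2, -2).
2*x**2 - 4*x - 2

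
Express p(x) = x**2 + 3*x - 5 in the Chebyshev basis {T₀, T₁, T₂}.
(-9/2)T₀ + (3)T₁ + (1/2)T₂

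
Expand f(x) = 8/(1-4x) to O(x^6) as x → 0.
8 + 32*x + 128*x**2 + 512*x**3 + 2048*x**4 + 8192*x**5 + O(x**6)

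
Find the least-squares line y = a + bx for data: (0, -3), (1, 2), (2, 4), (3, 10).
a = -29/10, b = 41/10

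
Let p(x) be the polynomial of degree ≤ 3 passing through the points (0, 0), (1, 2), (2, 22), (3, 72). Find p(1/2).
-1/2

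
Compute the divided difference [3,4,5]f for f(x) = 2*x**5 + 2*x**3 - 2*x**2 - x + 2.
1342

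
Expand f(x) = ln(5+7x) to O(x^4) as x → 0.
log(5) + 7*x/5 - 49*x**2/50 + 343*x**3/375 + O(x**4)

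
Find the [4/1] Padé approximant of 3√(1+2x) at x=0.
(9*x**4/40 - 3*x**3/5 + 27*x**2/10 + 36*x/5 + 3)/(7*x/5 + 1)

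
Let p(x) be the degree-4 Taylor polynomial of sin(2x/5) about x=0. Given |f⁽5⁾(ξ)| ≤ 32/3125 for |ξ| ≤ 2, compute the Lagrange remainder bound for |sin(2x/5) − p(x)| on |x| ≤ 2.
128/46875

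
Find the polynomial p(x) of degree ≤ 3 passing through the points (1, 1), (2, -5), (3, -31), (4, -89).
-2*x**3 + 2*x**2 + 2*x - 1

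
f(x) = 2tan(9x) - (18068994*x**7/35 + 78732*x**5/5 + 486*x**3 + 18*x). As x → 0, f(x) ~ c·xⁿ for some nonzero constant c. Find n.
9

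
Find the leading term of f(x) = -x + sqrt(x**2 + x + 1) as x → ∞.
1/2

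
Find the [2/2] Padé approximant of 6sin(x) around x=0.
6*x/(x**2/6 + 1)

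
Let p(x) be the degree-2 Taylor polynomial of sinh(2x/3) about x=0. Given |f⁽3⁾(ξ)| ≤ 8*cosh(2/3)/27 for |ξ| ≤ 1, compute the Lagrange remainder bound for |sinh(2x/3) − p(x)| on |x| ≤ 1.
4*cosh(2/3)/81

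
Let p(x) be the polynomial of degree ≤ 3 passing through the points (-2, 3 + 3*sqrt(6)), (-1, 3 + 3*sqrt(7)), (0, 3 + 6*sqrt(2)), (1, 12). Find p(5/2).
-567*sqrt(2)/8 - 105*sqrt(6)/16 + 993/16 + 405*sqrt(7)/16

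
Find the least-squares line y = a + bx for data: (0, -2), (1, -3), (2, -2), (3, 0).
a = -14/5, b = 7/10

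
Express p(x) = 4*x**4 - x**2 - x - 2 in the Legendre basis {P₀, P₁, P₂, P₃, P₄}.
(-23/15)P₀ - P₁ + (34/21)P₂ + (32/35)P₄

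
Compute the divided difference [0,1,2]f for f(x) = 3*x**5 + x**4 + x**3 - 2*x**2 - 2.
53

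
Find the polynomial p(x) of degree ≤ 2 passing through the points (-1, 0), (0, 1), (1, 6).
2*x**2 + 3*x + 1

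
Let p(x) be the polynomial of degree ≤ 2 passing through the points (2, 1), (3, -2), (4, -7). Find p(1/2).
7/4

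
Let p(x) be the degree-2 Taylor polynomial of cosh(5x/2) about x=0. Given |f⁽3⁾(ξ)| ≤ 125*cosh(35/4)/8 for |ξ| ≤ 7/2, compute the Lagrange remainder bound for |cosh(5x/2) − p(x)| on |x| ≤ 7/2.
42875*cosh(35/4)/384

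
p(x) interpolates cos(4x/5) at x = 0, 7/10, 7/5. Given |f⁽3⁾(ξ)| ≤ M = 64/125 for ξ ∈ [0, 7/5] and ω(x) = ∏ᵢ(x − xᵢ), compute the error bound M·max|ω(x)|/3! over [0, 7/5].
2744*sqrt(3)/421875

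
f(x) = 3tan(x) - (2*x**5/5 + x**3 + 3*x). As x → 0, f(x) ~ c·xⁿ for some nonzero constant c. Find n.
7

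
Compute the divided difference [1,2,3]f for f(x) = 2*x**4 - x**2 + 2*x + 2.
49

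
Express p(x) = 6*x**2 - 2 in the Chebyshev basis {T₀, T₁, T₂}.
T₀ + (3)T₂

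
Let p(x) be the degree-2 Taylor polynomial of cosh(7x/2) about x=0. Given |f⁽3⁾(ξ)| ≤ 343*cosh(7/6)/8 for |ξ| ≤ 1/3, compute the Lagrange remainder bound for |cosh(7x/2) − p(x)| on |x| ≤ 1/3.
343*cosh(7/6)/1296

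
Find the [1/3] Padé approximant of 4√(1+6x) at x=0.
(21*x + 4)/(27*x**3/8 - 9*x**2/4 + 9*x/4 + 1)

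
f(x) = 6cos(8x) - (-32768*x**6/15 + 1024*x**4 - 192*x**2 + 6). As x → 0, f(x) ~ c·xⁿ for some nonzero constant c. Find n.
8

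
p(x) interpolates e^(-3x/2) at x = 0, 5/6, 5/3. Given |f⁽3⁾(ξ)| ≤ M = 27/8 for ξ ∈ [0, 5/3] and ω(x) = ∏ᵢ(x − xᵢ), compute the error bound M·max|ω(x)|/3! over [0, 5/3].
125*sqrt(3)/1728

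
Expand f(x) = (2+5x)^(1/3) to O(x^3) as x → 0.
2**(1/3) + 5*2**(1/3)*x/6 - 25*2**(1/3)*x**2/36 + O(x**3)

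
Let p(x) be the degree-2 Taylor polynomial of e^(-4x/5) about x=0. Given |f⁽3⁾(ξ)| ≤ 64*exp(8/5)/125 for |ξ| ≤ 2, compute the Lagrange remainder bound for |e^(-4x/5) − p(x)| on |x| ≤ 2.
256*exp(8/5)/375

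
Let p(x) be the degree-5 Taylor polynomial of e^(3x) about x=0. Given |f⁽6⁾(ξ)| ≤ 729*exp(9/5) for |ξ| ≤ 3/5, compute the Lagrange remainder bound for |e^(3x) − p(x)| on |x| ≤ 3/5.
59049*exp(9/5)/1250000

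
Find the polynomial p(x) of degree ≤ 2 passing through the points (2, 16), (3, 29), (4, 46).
2*x**2 + 3*x + 2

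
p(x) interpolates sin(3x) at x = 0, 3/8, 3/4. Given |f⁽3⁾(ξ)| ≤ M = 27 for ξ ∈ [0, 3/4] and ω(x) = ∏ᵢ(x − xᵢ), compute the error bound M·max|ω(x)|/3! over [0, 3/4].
27*sqrt(3)/512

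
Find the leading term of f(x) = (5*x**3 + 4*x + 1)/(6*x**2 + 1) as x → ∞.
5*x/6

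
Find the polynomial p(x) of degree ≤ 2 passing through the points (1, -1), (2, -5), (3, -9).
3 - 4*x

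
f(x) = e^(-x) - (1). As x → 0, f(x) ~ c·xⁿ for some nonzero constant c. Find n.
1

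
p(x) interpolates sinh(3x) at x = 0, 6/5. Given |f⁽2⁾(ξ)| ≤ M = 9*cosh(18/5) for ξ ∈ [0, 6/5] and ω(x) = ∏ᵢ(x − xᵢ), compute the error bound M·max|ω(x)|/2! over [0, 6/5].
81*cosh(18/5)/50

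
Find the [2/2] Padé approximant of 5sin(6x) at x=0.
30*x/(6*x**2 + 1)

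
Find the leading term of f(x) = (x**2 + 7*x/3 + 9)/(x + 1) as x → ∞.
x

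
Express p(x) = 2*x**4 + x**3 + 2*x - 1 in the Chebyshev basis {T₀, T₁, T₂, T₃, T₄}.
(-1/4)T₀ + (11/4)T₁ + T₂ + (1/4)T₃ + (1/4)T₄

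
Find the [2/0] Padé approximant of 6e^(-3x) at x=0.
27*x**2 - 18*x + 6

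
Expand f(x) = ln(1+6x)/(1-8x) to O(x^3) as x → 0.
6*x + 30*x**2 + O(x**3)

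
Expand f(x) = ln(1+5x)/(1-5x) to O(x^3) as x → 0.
5*x + 25*x**2/2 + O(x**3)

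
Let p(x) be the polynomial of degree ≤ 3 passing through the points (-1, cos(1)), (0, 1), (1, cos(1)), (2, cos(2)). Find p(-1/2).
cos(2)/16 + 15/16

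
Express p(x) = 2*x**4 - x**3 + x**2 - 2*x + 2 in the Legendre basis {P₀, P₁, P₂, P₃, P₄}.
(41/15)P₀ + (-13/5)P₁ + (38/21)P₂ + (-2/5)P₃ + (16/35)P₄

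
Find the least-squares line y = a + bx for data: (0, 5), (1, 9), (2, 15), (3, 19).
a = 24/5, b = 24/5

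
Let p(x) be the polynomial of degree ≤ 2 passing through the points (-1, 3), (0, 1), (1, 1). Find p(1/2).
3/4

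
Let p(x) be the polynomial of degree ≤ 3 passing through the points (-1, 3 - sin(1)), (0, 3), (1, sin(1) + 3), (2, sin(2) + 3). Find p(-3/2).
-7*sin(1)/8 - 5*sin(2)/16 + 3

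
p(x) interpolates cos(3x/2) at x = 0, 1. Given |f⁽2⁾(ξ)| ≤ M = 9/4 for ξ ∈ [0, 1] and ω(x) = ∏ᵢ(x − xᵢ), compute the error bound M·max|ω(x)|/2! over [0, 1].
9/32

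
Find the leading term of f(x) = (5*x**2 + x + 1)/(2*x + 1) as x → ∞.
5*x/2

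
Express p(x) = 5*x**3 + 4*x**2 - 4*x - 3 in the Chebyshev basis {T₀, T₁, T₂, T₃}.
-T₀ + (-1/4)T₁ + (2)T₂ + (5/4)T₃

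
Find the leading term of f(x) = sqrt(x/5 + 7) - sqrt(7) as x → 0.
sqrt(7)*x/70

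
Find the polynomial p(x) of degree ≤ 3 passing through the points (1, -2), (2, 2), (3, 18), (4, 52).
x**3 - 3*x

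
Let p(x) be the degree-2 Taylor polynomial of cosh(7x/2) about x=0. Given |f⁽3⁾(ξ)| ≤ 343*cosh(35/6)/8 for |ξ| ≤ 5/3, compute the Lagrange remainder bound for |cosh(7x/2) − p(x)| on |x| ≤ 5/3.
42875*cosh(35/6)/1296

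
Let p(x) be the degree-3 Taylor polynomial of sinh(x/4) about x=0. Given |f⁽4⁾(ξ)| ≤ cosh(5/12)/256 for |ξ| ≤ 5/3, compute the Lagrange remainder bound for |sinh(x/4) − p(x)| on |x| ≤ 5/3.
625*cosh(5/12)/497664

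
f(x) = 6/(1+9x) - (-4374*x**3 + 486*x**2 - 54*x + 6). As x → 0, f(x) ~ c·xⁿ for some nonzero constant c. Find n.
4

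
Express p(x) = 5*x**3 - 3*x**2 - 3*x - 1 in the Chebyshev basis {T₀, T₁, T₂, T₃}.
(-5/2)T₀ + (3/4)T₁ + (-3/2)T₂ + (5/4)T₃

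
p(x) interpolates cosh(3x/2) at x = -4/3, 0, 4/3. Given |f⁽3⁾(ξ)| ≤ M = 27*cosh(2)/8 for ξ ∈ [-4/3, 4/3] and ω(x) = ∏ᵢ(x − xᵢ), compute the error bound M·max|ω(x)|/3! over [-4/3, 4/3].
8*sqrt(3)*cosh(2)/27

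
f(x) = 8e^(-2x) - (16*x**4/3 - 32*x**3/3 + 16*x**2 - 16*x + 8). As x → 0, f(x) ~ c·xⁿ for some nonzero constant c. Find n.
5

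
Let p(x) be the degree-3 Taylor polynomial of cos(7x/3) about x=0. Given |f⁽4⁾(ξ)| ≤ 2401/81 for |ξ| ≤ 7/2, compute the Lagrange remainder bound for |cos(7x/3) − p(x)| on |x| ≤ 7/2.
5764801/31104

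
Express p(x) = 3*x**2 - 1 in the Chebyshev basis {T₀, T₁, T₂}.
(1/2)T₀ + (3/2)T₂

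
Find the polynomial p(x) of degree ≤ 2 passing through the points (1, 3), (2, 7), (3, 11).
4*x - 1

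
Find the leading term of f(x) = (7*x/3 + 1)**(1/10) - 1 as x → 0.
7*x/30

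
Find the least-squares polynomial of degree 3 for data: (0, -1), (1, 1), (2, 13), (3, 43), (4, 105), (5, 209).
-10/9 + (757/378)x + (-85/63)x² + (101/54)x³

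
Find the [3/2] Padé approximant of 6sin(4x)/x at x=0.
(24 - 224*x**2/5)/(4*x**2/5 + 1)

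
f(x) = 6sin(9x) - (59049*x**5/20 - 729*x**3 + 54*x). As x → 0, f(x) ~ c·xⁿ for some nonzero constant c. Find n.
7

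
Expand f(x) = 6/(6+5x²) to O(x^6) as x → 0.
1 - 5*x**2/6 + 25*x**4/36 + O(x**6)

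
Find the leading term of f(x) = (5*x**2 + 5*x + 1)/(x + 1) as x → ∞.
5*x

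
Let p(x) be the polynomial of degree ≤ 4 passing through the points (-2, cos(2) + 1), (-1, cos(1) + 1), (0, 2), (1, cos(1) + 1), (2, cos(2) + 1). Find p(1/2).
-cos(2)/64 + 5*cos(1)/16 + 109/64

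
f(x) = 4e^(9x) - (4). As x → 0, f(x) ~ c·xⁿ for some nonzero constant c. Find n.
1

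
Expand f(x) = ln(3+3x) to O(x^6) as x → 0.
log(3) + x - x**2/2 + x**3/3 - x**4/4 + x**5/5 + O(x**6)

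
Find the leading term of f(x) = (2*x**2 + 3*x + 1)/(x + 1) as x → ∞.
2*x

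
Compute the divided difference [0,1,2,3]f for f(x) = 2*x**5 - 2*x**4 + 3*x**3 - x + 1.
41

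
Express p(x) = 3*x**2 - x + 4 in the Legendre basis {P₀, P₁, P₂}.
(5)P₀ - P₁ + (2)P₂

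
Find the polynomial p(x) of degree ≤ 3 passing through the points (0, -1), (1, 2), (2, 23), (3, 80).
3*x**3 - 1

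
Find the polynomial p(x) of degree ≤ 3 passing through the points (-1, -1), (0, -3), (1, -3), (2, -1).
x**2 - x - 3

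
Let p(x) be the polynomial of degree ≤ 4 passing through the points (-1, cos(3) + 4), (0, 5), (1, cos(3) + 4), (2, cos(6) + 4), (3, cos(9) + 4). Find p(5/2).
35*cos(9)/128 - 75*cos(3)/128 + 35*cos(6)/32 + 135/32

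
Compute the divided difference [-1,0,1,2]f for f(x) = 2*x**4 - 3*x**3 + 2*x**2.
1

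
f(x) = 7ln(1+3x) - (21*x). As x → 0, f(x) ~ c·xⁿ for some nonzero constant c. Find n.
2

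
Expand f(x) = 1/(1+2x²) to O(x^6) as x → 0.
1 - 2*x**2 + 4*x**4 + O(x**6)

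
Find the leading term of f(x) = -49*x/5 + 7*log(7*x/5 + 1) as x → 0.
-343*x**2/50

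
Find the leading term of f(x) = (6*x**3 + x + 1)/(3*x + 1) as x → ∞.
2*x**2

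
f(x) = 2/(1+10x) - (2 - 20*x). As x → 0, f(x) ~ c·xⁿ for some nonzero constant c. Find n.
2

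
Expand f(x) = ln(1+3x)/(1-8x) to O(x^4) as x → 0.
3*x + 39*x**2/2 + 165*x**3 + O(x**4)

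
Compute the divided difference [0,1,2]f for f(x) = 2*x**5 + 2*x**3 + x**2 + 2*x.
37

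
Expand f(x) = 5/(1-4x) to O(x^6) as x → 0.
5 + 20*x + 80*x**2 + 320*x**3 + 1280*x**4 + 5120*x**5 + O(x**6)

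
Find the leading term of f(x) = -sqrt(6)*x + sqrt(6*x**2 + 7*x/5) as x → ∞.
7*sqrt(6)/60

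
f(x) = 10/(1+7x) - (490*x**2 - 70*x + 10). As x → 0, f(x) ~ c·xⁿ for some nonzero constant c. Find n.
3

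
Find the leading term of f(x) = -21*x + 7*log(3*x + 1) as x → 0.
-63*x**2/2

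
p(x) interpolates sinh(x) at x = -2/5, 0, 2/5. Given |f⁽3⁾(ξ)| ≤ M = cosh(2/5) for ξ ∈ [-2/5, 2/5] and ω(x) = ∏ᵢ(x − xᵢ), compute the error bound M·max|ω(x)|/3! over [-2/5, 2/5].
8*sqrt(3)*cosh(2/5)/3375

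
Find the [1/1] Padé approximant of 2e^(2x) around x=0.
(2*x + 2)/(1 - x)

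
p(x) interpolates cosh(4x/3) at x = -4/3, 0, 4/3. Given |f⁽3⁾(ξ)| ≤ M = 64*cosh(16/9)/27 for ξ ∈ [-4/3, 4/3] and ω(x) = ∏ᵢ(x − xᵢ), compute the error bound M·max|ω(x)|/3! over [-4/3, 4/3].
4096*sqrt(3)*cosh(16/9)/19683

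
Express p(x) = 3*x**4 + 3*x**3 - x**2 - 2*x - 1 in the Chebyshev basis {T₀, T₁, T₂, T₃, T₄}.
(-3/8)T₀ + (1/4)T₁ + T₂ + (3/4)T₃ + (3/8)T₄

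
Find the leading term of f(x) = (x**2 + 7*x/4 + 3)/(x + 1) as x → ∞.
x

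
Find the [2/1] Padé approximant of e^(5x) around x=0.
(25*x**2/6 + 10*x/3 + 1)/(1 - 5*x/3)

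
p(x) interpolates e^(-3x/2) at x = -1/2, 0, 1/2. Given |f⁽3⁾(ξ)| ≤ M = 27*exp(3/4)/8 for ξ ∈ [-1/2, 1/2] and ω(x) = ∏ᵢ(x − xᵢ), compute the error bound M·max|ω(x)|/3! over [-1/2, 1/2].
sqrt(3)*exp(3/4)/64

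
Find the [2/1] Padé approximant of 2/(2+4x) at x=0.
1/(2*x + 1)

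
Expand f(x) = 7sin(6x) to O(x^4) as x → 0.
42*x - 252*x**3 + O(x**4)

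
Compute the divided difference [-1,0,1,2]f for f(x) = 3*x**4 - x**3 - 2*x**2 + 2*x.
5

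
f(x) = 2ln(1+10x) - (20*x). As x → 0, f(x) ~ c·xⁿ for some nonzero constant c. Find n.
2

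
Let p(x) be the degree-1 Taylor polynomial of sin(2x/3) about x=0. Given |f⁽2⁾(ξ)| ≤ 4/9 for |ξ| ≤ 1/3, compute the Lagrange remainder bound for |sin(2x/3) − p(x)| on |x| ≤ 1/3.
2/81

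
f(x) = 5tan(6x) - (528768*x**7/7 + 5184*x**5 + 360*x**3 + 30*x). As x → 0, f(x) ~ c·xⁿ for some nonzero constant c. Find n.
9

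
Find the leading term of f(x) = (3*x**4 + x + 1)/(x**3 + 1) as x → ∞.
3*x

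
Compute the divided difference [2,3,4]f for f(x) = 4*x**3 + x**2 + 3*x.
37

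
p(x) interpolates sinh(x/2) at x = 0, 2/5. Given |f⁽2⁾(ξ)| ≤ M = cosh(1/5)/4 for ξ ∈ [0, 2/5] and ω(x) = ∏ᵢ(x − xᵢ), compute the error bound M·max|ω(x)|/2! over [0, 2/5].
cosh(1/5)/200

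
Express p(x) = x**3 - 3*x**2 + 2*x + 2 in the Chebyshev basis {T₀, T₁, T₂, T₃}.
(1/2)T₀ + (11/4)T₁ + (-3/2)T₂ + (1/4)T₃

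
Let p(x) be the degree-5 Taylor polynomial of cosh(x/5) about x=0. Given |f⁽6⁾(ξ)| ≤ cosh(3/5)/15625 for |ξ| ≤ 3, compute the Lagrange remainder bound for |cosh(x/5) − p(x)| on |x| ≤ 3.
81*cosh(3/5)/1250000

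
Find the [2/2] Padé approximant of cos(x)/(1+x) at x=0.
(-7*x**2/12 + x/6 + 1)/(x**2/12 + 7*x/6 + 1)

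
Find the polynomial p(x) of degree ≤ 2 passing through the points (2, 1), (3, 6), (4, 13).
x**2 - 3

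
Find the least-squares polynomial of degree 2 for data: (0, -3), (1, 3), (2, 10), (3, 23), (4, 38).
-97/35 + (117/35)x + (12/7)x²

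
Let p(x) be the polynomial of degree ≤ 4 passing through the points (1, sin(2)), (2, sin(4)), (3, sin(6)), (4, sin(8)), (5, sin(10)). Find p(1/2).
-45*sin(8)/32 + 189*sin(6)/64 + 35*sin(10)/128 + 315*sin(2)/128 - 105*sin(4)/32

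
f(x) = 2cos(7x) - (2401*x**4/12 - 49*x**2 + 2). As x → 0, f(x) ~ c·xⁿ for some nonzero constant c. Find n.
6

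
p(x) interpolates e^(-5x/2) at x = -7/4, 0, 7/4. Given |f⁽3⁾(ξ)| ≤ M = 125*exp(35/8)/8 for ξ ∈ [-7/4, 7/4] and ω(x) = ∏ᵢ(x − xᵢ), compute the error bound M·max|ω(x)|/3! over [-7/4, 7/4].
42875*sqrt(3)*exp(35/8)/13824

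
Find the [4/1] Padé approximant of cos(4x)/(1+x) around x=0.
(32*x**4/3 - 8*x**2 + 1)/(x + 1)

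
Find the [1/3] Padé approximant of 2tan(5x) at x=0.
10*x/(1 - 25*x**2/3)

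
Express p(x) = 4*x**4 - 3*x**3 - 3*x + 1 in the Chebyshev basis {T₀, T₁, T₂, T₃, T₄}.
(5/2)T₀ + (-21/4)T₁ + (2)T₂ + (-3/4)T₃ + (1/2)T₄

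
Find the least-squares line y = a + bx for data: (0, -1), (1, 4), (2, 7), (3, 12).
a = -4/5, b = 21/5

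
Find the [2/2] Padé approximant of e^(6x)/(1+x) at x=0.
(2*x**2 + 7*x/3 + 1)/(7*x**2/3 - 8*x/3 + 1)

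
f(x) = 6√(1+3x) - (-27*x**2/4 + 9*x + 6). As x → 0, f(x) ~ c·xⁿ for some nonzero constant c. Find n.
3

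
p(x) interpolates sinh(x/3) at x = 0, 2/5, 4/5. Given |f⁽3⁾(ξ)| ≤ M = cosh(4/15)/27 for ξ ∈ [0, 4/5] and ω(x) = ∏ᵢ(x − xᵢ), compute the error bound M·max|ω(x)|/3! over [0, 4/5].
8*sqrt(3)*cosh(4/15)/91125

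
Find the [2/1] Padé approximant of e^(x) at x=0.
(x**2/6 + 2*x/3 + 1)/(1 - x/3)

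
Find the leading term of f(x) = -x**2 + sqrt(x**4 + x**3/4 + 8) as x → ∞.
x/8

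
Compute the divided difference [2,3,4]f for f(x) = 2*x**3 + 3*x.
18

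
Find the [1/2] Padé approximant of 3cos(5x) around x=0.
3/(25*x**2/2 + 1)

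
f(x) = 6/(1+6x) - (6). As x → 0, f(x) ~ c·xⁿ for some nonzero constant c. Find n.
1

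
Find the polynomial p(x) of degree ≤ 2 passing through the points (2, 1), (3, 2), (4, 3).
x - 1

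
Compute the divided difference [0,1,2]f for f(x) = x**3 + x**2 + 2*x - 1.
4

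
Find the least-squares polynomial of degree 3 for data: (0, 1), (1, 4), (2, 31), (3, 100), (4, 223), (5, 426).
50/63 + (-767/378)x + (349/126)x² + (79/27)x³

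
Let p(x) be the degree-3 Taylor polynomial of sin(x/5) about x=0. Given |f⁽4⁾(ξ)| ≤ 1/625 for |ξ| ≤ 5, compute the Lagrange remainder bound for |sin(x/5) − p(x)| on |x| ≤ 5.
1/24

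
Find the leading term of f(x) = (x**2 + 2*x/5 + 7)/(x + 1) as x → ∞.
x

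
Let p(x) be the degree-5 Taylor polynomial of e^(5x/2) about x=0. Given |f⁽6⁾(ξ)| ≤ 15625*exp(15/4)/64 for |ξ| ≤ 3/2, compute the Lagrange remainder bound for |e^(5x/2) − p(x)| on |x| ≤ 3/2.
253125*exp(15/4)/65536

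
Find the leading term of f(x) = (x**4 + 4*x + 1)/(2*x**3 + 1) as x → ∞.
x/2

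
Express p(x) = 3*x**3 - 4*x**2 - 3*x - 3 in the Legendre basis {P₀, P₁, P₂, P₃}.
(-13/3)P₀ + (-6/5)P₁ + (-8/3)P₂ + (6/5)P₃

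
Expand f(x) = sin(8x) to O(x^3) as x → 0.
8*x + O(x**3)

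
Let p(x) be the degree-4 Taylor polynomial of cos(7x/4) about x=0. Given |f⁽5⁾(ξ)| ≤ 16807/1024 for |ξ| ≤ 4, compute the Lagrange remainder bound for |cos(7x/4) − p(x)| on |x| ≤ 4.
16807/120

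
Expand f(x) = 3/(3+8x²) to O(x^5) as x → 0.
1 - 8*x**2/3 + 64*x**4/9 + O(x**5)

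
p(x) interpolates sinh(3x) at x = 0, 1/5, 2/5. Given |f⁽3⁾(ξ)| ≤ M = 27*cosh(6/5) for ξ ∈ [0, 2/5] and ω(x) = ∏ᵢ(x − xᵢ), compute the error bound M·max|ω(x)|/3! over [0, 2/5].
sqrt(3)*cosh(6/5)/125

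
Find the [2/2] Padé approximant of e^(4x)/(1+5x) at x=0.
(392*x**2/129 + 116*x/43 + 1)/(-808*x**2/129 + 159*x/43 + 1)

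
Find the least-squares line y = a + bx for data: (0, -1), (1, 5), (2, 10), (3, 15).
a = -7/10, b = 53/10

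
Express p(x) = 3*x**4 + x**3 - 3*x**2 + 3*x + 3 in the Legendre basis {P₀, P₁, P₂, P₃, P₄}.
(13/5)P₀ + (18/5)P₁ + (-2/7)P₂ + (2/5)P₃ + (24/35)P₄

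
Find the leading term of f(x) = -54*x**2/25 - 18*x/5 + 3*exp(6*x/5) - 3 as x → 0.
108*x**3/125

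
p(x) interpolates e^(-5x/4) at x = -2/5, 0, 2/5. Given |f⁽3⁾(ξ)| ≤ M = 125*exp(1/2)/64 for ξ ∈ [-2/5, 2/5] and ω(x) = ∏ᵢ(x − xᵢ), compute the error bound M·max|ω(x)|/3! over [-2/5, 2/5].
sqrt(3)*exp(1/2)/216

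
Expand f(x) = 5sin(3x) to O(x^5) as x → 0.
15*x - 45*x**3/2 + O(x**5)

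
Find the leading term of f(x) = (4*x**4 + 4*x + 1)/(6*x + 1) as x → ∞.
2*x**3/3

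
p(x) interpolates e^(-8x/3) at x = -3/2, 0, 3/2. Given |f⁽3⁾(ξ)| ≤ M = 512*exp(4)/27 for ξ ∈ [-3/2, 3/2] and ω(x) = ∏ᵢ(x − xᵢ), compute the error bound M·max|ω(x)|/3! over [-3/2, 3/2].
64*sqrt(3)*exp(4)/27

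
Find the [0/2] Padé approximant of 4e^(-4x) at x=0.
4/(8*x**2 + 4*x + 1)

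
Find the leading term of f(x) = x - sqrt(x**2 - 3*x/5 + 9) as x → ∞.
3/10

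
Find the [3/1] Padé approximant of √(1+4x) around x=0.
(-x**3 + 3*x**2 + 9*x/2 + 1)/(5*x/2 + 1)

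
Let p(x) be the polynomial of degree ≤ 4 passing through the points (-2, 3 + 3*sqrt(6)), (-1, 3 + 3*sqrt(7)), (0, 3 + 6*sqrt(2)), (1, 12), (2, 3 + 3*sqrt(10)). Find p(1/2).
-15*sqrt(7)/32 - 15*sqrt(10)/128 + 9*sqrt(6)/128 + 135*sqrt(2)/32 + 231/32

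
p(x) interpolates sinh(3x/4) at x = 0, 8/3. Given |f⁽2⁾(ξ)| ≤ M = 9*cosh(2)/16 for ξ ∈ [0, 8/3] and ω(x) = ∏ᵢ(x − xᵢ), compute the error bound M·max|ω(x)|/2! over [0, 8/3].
cosh(2)/2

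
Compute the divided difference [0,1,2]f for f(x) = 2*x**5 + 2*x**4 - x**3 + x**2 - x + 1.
42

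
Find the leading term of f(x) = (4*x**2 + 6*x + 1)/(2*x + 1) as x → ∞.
2*x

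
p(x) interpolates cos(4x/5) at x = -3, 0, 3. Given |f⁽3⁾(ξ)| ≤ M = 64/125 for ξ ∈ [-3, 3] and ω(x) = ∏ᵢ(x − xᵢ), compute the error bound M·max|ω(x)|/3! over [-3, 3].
64*sqrt(3)/125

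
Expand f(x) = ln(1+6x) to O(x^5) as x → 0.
6*x - 18*x**2 + 72*x**3 - 324*x**4 + O(x**5)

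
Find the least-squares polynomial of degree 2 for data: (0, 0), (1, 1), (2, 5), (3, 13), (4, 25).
4/35 + (-43/35)x + (13/7)x²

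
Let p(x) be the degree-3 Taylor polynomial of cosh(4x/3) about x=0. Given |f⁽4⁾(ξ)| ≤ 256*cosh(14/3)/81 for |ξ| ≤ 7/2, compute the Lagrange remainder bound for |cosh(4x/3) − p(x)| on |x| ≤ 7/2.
4802*cosh(14/3)/243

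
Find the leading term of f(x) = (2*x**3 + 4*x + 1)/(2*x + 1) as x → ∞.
x**2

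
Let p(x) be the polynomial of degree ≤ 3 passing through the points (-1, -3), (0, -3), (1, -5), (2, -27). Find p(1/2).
-21/8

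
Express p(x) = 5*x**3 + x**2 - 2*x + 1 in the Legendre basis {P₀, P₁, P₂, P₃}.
(4/3)P₀ + P₁ + (2/3)P₂ + (2)P₃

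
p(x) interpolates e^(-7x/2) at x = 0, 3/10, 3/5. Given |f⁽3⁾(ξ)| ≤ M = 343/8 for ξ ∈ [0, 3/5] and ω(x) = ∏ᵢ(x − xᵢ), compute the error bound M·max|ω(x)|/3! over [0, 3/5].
343*sqrt(3)/8000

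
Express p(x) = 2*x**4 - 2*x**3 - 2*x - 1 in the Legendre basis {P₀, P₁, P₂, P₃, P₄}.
(-3/5)P₀ + (-16/5)P₁ + (8/7)P₂ + (-4/5)P₃ + (16/35)P₄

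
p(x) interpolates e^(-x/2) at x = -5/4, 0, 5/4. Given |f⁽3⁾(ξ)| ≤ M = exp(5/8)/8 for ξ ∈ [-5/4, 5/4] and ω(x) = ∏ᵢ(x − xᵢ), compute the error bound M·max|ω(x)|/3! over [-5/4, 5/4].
125*sqrt(3)*exp(5/8)/13824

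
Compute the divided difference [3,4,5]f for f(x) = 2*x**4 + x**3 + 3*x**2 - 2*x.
209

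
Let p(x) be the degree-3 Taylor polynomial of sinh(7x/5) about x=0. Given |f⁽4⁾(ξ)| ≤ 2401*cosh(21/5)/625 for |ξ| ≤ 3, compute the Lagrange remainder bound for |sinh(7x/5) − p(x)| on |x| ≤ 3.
64827*cosh(21/5)/5000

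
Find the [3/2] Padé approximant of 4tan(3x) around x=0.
(-36*x**3/5 + 12*x)/(1 - 18*x**2/5)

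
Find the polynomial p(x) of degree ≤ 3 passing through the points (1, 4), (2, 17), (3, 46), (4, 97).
x**3 + 2*x**2 + 1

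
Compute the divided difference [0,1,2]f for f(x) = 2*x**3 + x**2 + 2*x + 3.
7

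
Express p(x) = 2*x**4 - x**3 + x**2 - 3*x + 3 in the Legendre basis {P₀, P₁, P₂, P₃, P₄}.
(56/15)P₀ + (-18/5)P₁ + (38/21)P₂ + (-2/5)P₃ + (16/35)P₄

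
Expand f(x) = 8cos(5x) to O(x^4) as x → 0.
8 - 100*x**2 + O(x**4)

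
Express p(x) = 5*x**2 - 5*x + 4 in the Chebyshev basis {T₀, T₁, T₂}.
(13/2)T₀ + (-5)T₁ + (5/2)T₂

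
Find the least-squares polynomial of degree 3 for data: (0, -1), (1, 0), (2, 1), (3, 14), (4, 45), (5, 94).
-4/7 + (-9/14)x + (-15/14)x² + x³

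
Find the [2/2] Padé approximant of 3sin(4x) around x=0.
12*x/(8*x**2/3 + 1)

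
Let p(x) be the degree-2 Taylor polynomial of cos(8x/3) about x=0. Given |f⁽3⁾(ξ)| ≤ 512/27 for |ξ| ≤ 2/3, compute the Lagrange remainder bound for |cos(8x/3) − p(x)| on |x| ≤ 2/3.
2048/2187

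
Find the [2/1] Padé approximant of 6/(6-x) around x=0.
1/(1 - x/6)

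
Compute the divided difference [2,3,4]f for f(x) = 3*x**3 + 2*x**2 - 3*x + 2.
29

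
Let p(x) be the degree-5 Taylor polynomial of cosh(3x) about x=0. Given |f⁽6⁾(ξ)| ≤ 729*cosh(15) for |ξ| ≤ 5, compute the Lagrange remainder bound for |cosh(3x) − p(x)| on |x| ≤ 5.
253125*cosh(15)/16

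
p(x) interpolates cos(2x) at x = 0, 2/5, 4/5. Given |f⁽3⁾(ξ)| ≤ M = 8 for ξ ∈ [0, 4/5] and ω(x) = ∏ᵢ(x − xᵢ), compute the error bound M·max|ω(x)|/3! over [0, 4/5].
64*sqrt(3)/3375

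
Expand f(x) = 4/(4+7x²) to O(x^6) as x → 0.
1 - 7*x**2/4 + 49*x**4/16 + O(x**6)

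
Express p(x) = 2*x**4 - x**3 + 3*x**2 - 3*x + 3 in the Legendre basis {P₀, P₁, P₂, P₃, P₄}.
(22/5)P₀ + (-18/5)P₁ + (22/7)P₂ + (-2/5)P₃ + (16/35)P₄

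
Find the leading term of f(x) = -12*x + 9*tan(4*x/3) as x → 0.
64*x**3/9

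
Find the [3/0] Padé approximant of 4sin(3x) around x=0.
-18*x**3 + 12*x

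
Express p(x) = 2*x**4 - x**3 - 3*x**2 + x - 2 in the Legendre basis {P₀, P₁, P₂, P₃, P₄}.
(-13/5)P₀ + (2/5)P₁ + (-6/7)P₂ + (-2/5)P₃ + (16/35)P₄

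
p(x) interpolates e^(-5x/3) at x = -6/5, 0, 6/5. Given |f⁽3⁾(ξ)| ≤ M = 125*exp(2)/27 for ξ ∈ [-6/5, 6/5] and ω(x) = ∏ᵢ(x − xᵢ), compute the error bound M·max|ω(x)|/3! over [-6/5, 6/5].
8*sqrt(3)*exp(2)/27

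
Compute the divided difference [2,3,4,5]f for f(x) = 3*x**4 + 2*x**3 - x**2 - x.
44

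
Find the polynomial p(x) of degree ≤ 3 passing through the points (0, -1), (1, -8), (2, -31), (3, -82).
-2*x**3 - 2*x**2 - 3*x - 1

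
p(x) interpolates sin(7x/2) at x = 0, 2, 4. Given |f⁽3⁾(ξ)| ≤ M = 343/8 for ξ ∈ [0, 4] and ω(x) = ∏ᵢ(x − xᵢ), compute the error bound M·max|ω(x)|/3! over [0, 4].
343*sqrt(3)/27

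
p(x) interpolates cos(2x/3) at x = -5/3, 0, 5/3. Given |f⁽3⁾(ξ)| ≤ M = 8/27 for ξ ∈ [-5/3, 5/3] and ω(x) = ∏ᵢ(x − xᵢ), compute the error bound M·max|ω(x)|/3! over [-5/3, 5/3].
1000*sqrt(3)/19683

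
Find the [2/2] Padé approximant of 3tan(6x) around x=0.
18*x/(1 - 12*x**2)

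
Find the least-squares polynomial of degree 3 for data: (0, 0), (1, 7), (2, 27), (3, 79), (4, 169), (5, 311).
11/42 + (391/252)x + (95/42)x² + (71/36)x³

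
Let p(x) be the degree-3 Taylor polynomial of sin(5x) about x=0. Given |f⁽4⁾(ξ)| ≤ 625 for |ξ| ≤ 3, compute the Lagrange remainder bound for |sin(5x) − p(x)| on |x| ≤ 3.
16875/8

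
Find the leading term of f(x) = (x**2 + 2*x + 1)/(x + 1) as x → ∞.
x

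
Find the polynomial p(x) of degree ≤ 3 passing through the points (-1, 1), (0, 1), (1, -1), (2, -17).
-2*x**3 - x**2 + x + 1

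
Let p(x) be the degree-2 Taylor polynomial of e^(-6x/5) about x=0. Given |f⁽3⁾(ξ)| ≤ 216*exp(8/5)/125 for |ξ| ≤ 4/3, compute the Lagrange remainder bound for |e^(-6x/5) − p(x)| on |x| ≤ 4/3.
256*exp(8/5)/375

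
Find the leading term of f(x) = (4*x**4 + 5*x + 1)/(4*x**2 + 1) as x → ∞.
x**2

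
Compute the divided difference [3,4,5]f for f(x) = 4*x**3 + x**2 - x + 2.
49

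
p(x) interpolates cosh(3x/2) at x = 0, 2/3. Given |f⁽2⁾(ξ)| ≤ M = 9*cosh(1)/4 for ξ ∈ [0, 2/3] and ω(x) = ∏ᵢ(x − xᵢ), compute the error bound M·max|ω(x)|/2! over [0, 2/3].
cosh(1)/8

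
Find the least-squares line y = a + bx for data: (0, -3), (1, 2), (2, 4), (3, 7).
a = -23/10, b = 16/5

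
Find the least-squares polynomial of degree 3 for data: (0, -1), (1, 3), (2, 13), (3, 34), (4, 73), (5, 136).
-22/21 + (32/9)x + (-31/84)x² + (37/36)x³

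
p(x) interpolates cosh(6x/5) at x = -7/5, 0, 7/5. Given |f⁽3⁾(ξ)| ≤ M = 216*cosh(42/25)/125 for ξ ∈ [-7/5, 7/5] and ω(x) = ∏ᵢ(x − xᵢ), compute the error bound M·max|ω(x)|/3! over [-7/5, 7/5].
2744*sqrt(3)*cosh(42/25)/15625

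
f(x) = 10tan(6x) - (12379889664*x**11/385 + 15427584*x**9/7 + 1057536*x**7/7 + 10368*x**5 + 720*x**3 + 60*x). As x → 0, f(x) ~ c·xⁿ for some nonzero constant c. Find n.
13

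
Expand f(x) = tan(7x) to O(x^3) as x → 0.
7*x + O(x**3)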